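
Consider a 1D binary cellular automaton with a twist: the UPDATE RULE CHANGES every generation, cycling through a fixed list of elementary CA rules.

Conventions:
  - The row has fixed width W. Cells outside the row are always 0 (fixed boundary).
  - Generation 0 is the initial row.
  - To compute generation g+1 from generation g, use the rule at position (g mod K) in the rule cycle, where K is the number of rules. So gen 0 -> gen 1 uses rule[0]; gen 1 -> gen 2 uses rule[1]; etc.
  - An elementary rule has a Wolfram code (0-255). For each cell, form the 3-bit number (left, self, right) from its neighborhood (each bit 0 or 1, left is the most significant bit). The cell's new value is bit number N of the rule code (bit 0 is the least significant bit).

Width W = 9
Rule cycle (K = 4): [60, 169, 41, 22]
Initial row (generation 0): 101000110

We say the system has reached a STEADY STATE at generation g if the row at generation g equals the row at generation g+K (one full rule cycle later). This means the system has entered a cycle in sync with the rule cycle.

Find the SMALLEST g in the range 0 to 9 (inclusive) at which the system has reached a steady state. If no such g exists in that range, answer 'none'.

Gen 0: 101000110
Gen 1 (rule 60): 111100101
Gen 2 (rule 169): 111000010
Gen 3 (rule 41): 100011000
Gen 4 (rule 22): 110100100
Gen 5 (rule 60): 101110110
Gen 6 (rule 169): 011101100
Gen 7 (rule 41): 010011001
Gen 8 (rule 22): 111100111
Gen 9 (rule 60): 100010100
Gen 10 (rule 169): 001001001
Gen 11 (rule 41): 100000000
Gen 12 (rule 22): 110000000
Gen 13 (rule 60): 101000000

Answer: none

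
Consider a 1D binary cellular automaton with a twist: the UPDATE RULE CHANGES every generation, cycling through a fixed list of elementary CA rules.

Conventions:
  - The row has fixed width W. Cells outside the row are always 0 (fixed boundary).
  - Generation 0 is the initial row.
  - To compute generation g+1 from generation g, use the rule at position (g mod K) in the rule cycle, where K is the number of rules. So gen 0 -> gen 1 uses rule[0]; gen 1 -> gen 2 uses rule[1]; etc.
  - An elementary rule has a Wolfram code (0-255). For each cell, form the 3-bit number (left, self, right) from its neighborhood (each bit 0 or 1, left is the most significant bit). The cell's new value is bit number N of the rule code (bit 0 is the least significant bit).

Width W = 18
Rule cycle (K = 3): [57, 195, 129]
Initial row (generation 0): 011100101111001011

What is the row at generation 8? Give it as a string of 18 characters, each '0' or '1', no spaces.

Gen 0: 011100101111001011
Gen 1 (rule 57): 010010011000100110
Gen 2 (rule 195): 100100101011001010
Gen 3 (rule 129): 000000000000000000
Gen 4 (rule 57): 111111111111111111
Gen 5 (rule 195): 011111111111111111
Gen 6 (rule 129): 001111111111111110
Gen 7 (rule 57): 101000000000000001
Gen 8 (rule 195): 000011111111111110

Answer: 000011111111111110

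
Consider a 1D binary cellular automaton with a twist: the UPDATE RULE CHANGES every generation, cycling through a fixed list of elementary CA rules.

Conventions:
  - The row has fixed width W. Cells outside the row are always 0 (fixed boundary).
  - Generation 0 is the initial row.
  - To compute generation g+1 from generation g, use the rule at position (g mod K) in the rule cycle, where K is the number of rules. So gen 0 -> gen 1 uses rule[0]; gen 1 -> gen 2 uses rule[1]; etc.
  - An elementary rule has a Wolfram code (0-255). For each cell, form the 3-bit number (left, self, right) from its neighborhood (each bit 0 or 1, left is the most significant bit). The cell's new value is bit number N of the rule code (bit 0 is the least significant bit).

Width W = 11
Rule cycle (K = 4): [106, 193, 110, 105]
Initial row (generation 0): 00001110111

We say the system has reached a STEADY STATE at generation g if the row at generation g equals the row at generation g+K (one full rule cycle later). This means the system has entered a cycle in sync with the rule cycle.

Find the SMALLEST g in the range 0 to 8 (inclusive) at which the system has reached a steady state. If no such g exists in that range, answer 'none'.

Gen 0: 00001110111
Gen 1 (rule 106): 00011011101
Gen 2 (rule 193): 11001001100
Gen 3 (rule 110): 11011011100
Gen 4 (rule 105): 11111110101
Gen 5 (rule 106): 10000011010
Gen 6 (rule 193): 00111001000
Gen 7 (rule 110): 01101011000
Gen 8 (rule 105): 01110111011
Gen 9 (rule 106): 11011101111
Gen 10 (rule 193): 01001100111
Gen 11 (rule 110): 11011101101
Gen 12 (rule 105): 11110111110

Answer: none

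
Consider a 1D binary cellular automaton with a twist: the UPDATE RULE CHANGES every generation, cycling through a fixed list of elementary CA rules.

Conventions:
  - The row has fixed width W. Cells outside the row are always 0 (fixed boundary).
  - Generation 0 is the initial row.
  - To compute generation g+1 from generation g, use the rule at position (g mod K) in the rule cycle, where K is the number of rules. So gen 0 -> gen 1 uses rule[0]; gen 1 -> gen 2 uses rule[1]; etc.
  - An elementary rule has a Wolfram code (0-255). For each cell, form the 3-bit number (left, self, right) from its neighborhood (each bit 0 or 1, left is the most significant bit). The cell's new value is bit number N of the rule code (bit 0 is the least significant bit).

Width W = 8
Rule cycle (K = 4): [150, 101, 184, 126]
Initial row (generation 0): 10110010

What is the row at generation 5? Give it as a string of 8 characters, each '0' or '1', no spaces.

Gen 0: 10110010
Gen 1 (rule 150): 10001111
Gen 2 (rule 101): 10100001
Gen 3 (rule 184): 01010000
Gen 4 (rule 126): 11111000
Gen 5 (rule 150): 01110100

Answer: 01110100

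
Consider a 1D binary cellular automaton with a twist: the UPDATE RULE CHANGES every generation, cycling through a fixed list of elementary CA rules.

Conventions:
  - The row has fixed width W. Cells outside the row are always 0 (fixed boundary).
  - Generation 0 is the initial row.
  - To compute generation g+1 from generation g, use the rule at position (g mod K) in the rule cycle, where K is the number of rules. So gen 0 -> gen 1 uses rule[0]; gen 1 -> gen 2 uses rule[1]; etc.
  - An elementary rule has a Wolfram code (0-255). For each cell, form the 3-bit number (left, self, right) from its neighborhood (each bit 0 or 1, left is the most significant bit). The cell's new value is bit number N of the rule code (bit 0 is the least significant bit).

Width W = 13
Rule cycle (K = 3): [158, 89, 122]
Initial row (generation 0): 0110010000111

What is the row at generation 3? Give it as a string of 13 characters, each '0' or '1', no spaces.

Answer: 1110111110111

Derivation:
Gen 0: 0110010000111
Gen 1 (rule 158): 1101111001110
Gen 2 (rule 89): 1101001101011
Gen 3 (rule 122): 1110111110111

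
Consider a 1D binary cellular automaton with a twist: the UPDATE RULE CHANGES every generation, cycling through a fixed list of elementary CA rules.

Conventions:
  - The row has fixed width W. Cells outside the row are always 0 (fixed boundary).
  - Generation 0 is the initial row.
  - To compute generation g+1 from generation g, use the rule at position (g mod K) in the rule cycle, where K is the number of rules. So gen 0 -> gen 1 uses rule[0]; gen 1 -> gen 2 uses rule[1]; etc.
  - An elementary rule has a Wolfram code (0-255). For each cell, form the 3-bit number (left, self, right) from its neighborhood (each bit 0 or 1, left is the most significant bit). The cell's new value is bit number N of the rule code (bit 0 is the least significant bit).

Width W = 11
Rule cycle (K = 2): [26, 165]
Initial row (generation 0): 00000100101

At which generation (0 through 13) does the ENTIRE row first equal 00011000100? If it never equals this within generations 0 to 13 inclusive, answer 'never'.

Answer: never

Derivation:
Gen 0: 00000100101
Gen 1 (rule 26): 00001011000
Gen 2 (rule 165): 11101100011
Gen 3 (rule 26): 10001010110
Gen 4 (rule 165): 10101111000
Gen 5 (rule 26): 00001000100
Gen 6 (rule 165): 11101010101
Gen 7 (rule 26): 10000000000
Gen 8 (rule 165): 10111111111
Gen 9 (rule 26): 00100000000
Gen 10 (rule 165): 10101111111
Gen 11 (rule 26): 00001000000
Gen 12 (rule 165): 11101011111
Gen 13 (rule 26): 10000010000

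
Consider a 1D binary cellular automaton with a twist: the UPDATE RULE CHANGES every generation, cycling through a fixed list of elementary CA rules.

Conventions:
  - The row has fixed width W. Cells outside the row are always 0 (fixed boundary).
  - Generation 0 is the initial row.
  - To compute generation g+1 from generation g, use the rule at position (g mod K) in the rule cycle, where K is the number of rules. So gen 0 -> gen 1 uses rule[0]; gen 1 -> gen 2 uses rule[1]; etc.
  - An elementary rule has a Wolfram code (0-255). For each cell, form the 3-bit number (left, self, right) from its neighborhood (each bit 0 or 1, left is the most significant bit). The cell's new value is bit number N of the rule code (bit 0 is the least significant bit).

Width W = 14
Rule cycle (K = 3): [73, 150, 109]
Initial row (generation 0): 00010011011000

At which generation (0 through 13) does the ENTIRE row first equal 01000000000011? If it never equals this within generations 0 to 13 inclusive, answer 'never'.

Gen 0: 00010011011000
Gen 1 (rule 73): 11000011011011
Gen 2 (rule 150): 00100100000000
Gen 3 (rule 109): 10100101111111
Gen 4 (rule 73): 00000001000001
Gen 5 (rule 150): 00000011100011
Gen 6 (rule 109): 11111010101011
Gen 7 (rule 73): 10001000000011
Gen 8 (rule 150): 11011100000100
Gen 9 (rule 109): 11110101110101
Gen 10 (rule 73): 10010001010000
Gen 11 (rule 150): 11111011011000
Gen 12 (rule 109): 10001111111011
Gen 13 (rule 73): 00101000001011

Answer: never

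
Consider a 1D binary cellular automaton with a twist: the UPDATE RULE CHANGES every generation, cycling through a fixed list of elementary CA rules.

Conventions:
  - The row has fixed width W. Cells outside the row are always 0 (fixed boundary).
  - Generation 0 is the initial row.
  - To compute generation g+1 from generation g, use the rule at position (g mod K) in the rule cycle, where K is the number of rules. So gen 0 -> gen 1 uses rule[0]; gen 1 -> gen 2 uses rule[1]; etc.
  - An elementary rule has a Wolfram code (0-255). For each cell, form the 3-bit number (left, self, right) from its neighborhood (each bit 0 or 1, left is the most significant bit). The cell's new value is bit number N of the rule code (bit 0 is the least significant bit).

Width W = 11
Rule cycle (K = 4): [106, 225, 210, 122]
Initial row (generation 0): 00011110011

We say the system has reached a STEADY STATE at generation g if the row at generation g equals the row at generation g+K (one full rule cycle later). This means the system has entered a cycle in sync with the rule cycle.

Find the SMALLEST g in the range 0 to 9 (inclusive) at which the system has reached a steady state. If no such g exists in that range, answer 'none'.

Answer: none

Derivation:
Gen 0: 00011110011
Gen 1 (rule 106): 00110010111
Gen 2 (rule 225): 10010001011
Gen 3 (rule 210): 01101010001
Gen 4 (rule 122): 11110101010
Gen 5 (rule 106): 10011010100
Gen 6 (rule 225): 00001101001
Gen 7 (rule 210): 00010100110
Gen 8 (rule 122): 00101011111
Gen 9 (rule 106): 01010110001
Gen 10 (rule 225): 00101010100
Gen 11 (rule 210): 01000000010
Gen 12 (rule 122): 10100000101
Gen 13 (rule 106): 01000001010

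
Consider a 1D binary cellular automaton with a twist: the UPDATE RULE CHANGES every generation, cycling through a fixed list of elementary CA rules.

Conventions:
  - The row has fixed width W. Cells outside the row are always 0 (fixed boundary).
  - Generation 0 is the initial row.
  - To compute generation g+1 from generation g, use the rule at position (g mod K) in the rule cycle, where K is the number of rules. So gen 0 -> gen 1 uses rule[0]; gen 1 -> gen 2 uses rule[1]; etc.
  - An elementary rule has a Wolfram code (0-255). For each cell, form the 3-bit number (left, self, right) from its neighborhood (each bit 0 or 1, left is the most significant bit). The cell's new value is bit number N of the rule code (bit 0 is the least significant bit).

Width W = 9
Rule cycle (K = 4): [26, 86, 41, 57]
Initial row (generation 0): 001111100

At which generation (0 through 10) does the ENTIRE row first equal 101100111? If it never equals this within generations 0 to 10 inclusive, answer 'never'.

Gen 0: 001111100
Gen 1 (rule 26): 011000010
Gen 2 (rule 86): 101100111
Gen 3 (rule 41): 011000100
Gen 4 (rule 57): 010110011
Gen 5 (rule 26): 100101110
Gen 6 (rule 86): 111100011
Gen 7 (rule 41): 100001010
Gen 8 (rule 57): 011100101
Gen 9 (rule 26): 110011000
Gen 10 (rule 86): 011101100

Answer: 2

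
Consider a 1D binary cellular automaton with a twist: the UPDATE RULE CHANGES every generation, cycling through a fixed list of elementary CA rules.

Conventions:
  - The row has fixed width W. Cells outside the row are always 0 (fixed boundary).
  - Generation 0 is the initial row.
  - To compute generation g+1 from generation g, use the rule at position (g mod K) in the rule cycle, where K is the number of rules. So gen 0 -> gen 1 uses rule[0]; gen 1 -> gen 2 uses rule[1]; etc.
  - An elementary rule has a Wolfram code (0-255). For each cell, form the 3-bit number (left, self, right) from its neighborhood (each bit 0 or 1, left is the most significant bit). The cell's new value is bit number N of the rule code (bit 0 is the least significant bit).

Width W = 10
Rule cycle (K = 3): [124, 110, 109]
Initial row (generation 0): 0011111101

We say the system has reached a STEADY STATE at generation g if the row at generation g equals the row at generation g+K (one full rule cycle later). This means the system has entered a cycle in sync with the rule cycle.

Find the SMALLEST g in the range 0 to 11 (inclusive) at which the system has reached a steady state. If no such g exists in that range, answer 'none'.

Answer: none

Derivation:
Gen 0: 0011111101
Gen 1 (rule 124): 0010000111
Gen 2 (rule 110): 0110001101
Gen 3 (rule 109): 0110101111
Gen 4 (rule 124): 0111111001
Gen 5 (rule 110): 1100001011
Gen 6 (rule 109): 1101101111
Gen 7 (rule 124): 1111111001
Gen 8 (rule 110): 1000001011
Gen 9 (rule 109): 1011101111
Gen 10 (rule 124): 1110111001
Gen 11 (rule 110): 1011101011
Gen 12 (rule 109): 1110111111
Gen 13 (rule 124): 1011100001
Gen 14 (rule 110): 1110100011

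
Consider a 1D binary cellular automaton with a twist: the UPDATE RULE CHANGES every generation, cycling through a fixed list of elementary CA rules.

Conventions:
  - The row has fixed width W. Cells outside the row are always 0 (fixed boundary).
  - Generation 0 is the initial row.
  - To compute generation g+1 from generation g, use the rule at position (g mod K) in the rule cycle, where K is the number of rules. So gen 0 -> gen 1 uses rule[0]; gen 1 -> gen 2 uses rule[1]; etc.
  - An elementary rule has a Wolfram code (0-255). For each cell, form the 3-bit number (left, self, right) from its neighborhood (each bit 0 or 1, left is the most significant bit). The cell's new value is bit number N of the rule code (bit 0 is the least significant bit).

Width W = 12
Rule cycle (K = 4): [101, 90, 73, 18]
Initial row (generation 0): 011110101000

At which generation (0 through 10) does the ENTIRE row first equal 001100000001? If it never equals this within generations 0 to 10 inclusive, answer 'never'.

Gen 0: 011110101000
Gen 1 (rule 101): 000011111011
Gen 2 (rule 90): 000110001011
Gen 3 (rule 73): 110110100011
Gen 4 (rule 18): 000000010100
Gen 5 (rule 101): 111111011101
Gen 6 (rule 90): 100001010100
Gen 7 (rule 73): 001100000001
Gen 8 (rule 18): 010010000010
Gen 9 (rule 101): 010010111010
Gen 10 (rule 90): 101100101001

Answer: 7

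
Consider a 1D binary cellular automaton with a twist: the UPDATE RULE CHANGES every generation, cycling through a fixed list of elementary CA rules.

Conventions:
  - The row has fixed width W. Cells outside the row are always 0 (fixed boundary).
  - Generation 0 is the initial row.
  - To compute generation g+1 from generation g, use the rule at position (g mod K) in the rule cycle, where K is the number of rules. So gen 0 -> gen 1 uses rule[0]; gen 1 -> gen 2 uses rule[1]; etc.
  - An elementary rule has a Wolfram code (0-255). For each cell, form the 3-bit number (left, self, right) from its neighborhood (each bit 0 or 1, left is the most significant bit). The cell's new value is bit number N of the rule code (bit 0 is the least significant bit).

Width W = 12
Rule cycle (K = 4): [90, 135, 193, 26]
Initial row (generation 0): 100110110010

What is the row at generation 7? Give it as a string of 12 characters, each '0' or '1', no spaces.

Gen 0: 100110110010
Gen 1 (rule 90): 011110111101
Gen 2 (rule 135): 101100011001
Gen 3 (rule 193): 000101001000
Gen 4 (rule 26): 001000110100
Gen 5 (rule 90): 010101110010
Gen 6 (rule 135): 110100100110
Gen 7 (rule 193): 010000000010

Answer: 010000000010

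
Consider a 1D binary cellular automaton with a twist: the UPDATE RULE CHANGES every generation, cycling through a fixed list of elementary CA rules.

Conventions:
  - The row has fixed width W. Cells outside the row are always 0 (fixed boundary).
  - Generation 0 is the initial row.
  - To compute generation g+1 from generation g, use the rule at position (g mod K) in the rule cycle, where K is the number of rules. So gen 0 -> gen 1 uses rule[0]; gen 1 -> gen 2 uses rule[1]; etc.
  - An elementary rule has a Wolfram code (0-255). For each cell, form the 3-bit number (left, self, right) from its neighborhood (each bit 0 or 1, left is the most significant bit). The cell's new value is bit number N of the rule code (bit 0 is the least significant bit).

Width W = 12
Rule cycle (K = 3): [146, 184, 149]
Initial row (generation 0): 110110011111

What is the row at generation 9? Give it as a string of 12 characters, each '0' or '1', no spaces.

Gen 0: 110110011111
Gen 1 (rule 146): 000001101110
Gen 2 (rule 184): 000001011101
Gen 3 (rule 149): 111101001001
Gen 4 (rule 146): 011000110110
Gen 5 (rule 184): 010100101101
Gen 6 (rule 149): 010110100001
Gen 7 (rule 146): 100000010010
Gen 8 (rule 184): 010000001001
Gen 9 (rule 149): 011111101101

Answer: 011111101101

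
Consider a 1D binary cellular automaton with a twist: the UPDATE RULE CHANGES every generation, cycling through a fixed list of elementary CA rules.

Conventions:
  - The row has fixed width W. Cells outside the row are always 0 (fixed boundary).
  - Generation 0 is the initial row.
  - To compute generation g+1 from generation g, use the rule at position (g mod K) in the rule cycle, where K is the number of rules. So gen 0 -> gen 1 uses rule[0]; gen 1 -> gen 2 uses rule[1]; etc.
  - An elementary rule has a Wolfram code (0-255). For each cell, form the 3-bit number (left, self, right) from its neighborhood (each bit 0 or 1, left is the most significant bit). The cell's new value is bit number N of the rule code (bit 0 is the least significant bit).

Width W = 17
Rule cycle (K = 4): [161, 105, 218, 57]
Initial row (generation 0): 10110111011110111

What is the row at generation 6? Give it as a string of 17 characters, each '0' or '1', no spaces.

Gen 0: 10110111011110111
Gen 1 (rule 161): 01001010101101010
Gen 2 (rule 105): 00000101011110100
Gen 3 (rule 218): 00001000011110010
Gen 4 (rule 57): 11100111010001001
Gen 5 (rule 161): 01000010100100000
Gen 6 (rule 105): 00011001000001111

Answer: 00011001000001111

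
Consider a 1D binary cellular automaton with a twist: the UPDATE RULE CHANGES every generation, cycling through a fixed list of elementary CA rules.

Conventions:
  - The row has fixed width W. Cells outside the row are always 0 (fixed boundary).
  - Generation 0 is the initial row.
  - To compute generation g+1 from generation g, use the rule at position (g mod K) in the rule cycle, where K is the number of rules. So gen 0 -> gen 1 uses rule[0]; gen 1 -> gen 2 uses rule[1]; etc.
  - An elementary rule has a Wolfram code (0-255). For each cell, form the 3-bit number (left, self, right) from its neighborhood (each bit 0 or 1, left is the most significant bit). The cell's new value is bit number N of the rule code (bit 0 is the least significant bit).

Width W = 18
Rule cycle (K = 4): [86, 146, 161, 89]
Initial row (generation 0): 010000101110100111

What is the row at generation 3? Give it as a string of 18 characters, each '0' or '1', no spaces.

Gen 0: 010000101110100111
Gen 1 (rule 86): 111001100010111001
Gen 2 (rule 146): 010110010100010110
Gen 3 (rule 161): 001000001001001000

Answer: 001000001001001000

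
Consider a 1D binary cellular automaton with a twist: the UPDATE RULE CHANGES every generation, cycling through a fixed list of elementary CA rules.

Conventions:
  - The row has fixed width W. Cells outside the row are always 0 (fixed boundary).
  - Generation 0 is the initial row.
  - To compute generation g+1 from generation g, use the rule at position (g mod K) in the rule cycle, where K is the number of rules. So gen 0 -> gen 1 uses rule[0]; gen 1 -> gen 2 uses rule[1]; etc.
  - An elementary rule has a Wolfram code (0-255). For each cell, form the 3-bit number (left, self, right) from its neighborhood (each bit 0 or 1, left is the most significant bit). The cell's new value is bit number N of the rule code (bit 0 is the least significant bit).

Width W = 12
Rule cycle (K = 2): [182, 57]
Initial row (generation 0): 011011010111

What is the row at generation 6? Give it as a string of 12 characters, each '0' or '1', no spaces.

Gen 0: 011011010111
Gen 1 (rule 182): 100100111010
Gen 2 (rule 57): 010010100101
Gen 3 (rule 182): 111111111111
Gen 4 (rule 57): 100000000000
Gen 5 (rule 182): 110000000000
Gen 6 (rule 57): 101111111111

Answer: 101111111111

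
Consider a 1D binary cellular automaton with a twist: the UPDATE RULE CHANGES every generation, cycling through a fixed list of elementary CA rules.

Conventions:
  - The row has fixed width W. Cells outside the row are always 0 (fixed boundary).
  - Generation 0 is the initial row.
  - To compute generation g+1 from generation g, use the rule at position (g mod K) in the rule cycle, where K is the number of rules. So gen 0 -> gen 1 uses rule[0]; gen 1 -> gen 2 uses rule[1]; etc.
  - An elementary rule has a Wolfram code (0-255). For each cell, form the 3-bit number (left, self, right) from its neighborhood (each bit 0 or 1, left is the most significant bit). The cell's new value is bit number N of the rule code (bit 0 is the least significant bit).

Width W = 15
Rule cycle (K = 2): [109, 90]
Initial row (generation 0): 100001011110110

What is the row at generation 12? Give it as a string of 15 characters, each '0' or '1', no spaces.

Gen 0: 100001011110110
Gen 1 (rule 109): 101101110011110
Gen 2 (rule 90): 001101011110011
Gen 3 (rule 109): 101111110010011
Gen 4 (rule 90): 001000011101111
Gen 5 (rule 109): 101011010111001
Gen 6 (rule 90): 000011000101110
Gen 7 (rule 109): 111011010111010
Gen 8 (rule 90): 101011000101001
Gen 9 (rule 109): 111111010111001
Gen 10 (rule 90): 100001000101110
Gen 11 (rule 109): 101101010111010
Gen 12 (rule 90): 001100000101001

Answer: 001100000101001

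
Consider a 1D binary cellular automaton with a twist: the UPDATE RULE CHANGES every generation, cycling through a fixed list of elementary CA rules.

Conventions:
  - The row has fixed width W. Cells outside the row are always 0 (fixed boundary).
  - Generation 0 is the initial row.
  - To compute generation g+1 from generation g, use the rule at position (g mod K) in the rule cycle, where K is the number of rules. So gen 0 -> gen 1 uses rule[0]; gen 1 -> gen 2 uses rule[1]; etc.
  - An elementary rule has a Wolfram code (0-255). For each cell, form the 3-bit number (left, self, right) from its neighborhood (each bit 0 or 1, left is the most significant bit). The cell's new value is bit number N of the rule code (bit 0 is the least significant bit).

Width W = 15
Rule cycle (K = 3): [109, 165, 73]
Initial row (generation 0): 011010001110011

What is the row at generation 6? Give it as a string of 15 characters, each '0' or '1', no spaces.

Answer: 010010000000011

Derivation:
Gen 0: 011010001110011
Gen 1 (rule 109): 011110101010011
Gen 2 (rule 165): 001101111110000
Gen 3 (rule 73): 101101000010111
Gen 4 (rule 109): 111111011011101
Gen 5 (rule 165): 011110100101011
Gen 6 (rule 73): 010010000000011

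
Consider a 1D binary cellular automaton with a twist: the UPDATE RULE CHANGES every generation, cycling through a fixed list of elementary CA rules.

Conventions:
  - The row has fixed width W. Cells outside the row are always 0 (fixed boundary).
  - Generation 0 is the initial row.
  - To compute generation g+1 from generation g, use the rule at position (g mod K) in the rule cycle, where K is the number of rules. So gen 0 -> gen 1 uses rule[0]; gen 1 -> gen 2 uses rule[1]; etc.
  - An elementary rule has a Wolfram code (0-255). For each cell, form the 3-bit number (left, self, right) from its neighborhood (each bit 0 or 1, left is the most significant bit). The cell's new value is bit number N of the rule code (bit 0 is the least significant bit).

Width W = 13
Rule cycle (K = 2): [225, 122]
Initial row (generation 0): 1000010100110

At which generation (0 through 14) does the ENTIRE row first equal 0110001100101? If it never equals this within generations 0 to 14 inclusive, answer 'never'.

Answer: 4

Derivation:
Gen 0: 1000010100110
Gen 1 (rule 225): 0011001000010
Gen 2 (rule 122): 0111110100101
Gen 3 (rule 225): 0011111000010
Gen 4 (rule 122): 0110001100101
Gen 5 (rule 225): 0010100100010
Gen 6 (rule 122): 0101011010101
Gen 7 (rule 225): 0010101101010
Gen 8 (rule 122): 0101011110101
Gen 9 (rule 225): 0010101111010
Gen 10 (rule 122): 0101011001101
Gen 11 (rule 225): 0010101000110
Gen 12 (rule 122): 0101010101111
Gen 13 (rule 225): 0010101010111
Gen 14 (rule 122): 0101010101101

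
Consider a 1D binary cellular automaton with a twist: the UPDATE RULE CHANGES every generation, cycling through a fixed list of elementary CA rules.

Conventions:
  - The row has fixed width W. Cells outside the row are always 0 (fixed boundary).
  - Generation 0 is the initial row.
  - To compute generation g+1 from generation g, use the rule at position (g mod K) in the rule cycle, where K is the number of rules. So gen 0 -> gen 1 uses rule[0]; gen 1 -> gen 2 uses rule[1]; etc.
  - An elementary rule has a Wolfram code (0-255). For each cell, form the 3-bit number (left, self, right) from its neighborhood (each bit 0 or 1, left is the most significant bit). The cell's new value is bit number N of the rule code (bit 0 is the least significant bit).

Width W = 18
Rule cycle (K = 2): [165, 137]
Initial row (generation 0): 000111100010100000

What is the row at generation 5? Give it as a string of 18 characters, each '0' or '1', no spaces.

Gen 0: 000111100010100000
Gen 1 (rule 165): 110011001011101111
Gen 2 (rule 137): 100010000011001110
Gen 3 (rule 165): 101010111000000100
Gen 4 (rule 137): 000000110011110001
Gen 5 (rule 165): 111110000001100101

Answer: 111110000001100101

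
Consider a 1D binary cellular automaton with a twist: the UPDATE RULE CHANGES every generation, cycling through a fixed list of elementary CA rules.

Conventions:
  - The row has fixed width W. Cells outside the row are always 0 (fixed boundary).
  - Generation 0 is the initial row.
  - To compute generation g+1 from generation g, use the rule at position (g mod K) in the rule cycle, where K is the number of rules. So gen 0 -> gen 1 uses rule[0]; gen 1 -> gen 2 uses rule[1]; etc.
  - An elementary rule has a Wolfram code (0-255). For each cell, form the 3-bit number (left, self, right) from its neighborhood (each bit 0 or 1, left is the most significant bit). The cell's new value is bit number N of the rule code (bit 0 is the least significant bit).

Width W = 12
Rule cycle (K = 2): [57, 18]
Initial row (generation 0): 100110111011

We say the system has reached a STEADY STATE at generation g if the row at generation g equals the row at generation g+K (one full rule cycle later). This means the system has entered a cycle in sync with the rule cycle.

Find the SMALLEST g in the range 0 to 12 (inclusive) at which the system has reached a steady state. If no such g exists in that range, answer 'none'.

Gen 0: 100110111011
Gen 1 (rule 57): 010101100110
Gen 2 (rule 18): 100000011001
Gen 3 (rule 57): 011111010100
Gen 4 (rule 18): 100000000010
Gen 5 (rule 57): 011111111001
Gen 6 (rule 18): 100000000110
Gen 7 (rule 57): 011111110101
Gen 8 (rule 18): 100000000000
Gen 9 (rule 57): 011111111111
Gen 10 (rule 18): 100000000000
Gen 11 (rule 57): 011111111111
Gen 12 (rule 18): 100000000000
Gen 13 (rule 57): 011111111111
Gen 14 (rule 18): 100000000000

Answer: 8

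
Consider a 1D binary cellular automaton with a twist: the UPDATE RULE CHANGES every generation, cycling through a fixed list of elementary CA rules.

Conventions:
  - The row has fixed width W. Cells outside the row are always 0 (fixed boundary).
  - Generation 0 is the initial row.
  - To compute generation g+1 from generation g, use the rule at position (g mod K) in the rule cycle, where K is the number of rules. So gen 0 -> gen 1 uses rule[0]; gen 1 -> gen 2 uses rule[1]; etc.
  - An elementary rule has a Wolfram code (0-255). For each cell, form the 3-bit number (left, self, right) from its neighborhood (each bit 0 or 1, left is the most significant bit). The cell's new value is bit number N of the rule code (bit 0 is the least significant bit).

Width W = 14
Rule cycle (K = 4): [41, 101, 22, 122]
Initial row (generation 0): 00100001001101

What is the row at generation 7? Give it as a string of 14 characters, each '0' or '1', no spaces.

Answer: 11010110011000

Derivation:
Gen 0: 00100001001101
Gen 1 (rule 41): 10001100001010
Gen 2 (rule 101): 10100101101110
Gen 3 (rule 22): 10111100000001
Gen 4 (rule 122): 01100110000010
Gen 5 (rule 41): 01000100111000
Gen 6 (rule 101): 01010100001011
Gen 7 (rule 22): 11010110011000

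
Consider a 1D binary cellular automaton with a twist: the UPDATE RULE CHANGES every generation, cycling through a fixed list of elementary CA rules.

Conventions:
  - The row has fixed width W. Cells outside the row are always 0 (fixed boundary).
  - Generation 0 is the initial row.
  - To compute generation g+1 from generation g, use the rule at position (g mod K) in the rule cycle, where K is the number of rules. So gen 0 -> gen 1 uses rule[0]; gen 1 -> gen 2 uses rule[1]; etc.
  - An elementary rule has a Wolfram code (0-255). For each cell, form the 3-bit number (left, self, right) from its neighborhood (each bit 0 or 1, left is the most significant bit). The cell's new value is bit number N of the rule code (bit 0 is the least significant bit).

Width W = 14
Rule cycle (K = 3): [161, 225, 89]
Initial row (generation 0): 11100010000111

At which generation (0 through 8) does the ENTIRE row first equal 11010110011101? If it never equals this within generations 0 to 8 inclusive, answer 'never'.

Answer: never

Derivation:
Gen 0: 11100010000111
Gen 1 (rule 161): 01001000110010
Gen 2 (rule 225): 00000010010000
Gen 3 (rule 89): 11111001001111
Gen 4 (rule 161): 01110000000110
Gen 5 (rule 225): 00110111110010
Gen 6 (rule 89): 10110100011001
Gen 7 (rule 161): 01001001000000
Gen 8 (rule 225): 00000000011111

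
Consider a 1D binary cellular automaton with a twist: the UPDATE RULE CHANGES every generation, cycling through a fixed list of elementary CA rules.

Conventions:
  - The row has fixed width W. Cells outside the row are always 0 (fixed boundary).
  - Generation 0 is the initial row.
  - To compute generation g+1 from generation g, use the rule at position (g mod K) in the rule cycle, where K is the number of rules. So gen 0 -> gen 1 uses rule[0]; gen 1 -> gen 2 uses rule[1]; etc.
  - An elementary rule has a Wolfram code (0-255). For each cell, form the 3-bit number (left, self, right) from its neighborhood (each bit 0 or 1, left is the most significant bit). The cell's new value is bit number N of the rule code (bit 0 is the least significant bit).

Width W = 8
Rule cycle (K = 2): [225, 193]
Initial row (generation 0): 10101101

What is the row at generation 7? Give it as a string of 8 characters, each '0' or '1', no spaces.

Answer: 00001101

Derivation:
Gen 0: 10101101
Gen 1 (rule 225): 01010110
Gen 2 (rule 193): 00000010
Gen 3 (rule 225): 11111000
Gen 4 (rule 193): 01111011
Gen 5 (rule 225): 00111101
Gen 6 (rule 193): 10011100
Gen 7 (rule 225): 00001101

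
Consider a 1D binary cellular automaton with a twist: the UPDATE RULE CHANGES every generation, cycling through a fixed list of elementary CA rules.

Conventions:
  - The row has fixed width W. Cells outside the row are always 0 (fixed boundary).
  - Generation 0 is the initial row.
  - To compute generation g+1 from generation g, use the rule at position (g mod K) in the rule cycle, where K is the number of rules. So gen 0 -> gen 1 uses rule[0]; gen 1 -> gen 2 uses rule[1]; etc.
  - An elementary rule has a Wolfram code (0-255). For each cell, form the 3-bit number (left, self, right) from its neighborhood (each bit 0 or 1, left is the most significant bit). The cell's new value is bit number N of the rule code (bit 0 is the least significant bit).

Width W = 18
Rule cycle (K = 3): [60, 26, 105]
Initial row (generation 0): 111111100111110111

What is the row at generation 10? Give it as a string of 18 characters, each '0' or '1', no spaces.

Gen 0: 111111100111110111
Gen 1 (rule 60): 100000010100001100
Gen 2 (rule 26): 010000100010011010
Gen 3 (rule 105): 000110001000011100
Gen 4 (rule 60): 000101001100010010
Gen 5 (rule 26): 001000111010101101
Gen 6 (rule 105): 100010101101011110
Gen 7 (rule 60): 110011111011110001
Gen 8 (rule 26): 101110000010001010
Gen 9 (rule 105): 011010111000100100
Gen 10 (rule 60): 010111100100110110

Answer: 010111100100110110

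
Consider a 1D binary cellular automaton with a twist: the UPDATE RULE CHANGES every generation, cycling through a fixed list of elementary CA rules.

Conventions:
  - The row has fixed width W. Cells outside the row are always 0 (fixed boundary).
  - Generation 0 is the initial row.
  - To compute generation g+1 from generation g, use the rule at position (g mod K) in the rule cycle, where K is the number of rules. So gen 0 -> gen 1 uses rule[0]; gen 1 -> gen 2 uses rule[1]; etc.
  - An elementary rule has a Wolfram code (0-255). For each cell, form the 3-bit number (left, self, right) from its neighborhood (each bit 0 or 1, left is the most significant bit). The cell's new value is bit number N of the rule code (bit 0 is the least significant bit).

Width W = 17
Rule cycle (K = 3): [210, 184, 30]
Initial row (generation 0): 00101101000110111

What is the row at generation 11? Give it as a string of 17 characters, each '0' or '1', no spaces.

Answer: 01101010010101101

Derivation:
Gen 0: 00101101000110111
Gen 1 (rule 210): 01000100101010011
Gen 2 (rule 184): 00100010010101010
Gen 3 (rule 30): 01110111110101011
Gen 4 (rule 210): 10110011110000001
Gen 5 (rule 184): 01101011101000000
Gen 6 (rule 30): 11001010001100000
Gen 7 (rule 210): 01110001010110000
Gen 8 (rule 184): 01101000101101000
Gen 9 (rule 30): 11001101101001100
Gen 10 (rule 210): 01110100100110110
Gen 11 (rule 184): 01101010010101101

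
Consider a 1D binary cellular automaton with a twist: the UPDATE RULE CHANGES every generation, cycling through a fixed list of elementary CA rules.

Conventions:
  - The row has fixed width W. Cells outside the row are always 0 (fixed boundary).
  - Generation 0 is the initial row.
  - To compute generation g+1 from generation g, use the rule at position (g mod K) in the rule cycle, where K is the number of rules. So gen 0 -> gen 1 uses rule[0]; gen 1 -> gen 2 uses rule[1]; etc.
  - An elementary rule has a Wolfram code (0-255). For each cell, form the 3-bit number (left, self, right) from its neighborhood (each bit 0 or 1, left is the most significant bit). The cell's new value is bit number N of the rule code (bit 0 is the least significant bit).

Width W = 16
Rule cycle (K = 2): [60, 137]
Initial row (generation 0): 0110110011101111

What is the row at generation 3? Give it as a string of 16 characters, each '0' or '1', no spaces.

Gen 0: 0110110011101111
Gen 1 (rule 60): 0101101010011000
Gen 2 (rule 137): 0001000000010011
Gen 3 (rule 60): 0001100000011010

Answer: 0001100000011010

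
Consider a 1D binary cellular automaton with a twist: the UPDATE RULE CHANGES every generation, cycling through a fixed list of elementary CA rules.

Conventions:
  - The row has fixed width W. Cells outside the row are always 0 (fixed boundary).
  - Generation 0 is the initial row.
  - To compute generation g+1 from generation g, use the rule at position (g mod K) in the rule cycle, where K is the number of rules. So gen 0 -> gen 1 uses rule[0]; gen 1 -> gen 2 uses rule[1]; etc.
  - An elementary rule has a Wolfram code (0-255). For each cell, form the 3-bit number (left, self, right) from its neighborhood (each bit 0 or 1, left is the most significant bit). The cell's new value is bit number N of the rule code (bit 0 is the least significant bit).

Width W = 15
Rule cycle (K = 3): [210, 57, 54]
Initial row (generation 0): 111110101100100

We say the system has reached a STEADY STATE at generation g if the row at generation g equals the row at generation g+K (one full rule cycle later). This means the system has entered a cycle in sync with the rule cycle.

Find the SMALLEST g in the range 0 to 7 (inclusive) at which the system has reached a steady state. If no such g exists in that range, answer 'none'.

Gen 0: 111110101100100
Gen 1 (rule 210): 011110000111010
Gen 2 (rule 57): 010001110100101
Gen 3 (rule 54): 111010001111111
Gen 4 (rule 210): 011001010111111
Gen 5 (rule 57): 010100101100000
Gen 6 (rule 54): 111111110010000
Gen 7 (rule 210): 011111111101000
Gen 8 (rule 57): 010000000010111
Gen 9 (rule 54): 111000000111000
Gen 10 (rule 210): 011100001011100

Answer: none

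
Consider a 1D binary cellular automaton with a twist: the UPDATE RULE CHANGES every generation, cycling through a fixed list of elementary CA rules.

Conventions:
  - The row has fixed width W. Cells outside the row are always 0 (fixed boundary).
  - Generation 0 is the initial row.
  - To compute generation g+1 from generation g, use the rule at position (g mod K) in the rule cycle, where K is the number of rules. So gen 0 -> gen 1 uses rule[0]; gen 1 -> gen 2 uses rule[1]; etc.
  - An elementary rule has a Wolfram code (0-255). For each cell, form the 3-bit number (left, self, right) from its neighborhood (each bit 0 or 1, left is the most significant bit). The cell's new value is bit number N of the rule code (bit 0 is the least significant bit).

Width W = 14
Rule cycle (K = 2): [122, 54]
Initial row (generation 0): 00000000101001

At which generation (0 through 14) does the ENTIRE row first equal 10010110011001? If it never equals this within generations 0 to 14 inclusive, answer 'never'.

Answer: never

Derivation:
Gen 0: 00000000101001
Gen 1 (rule 122): 00000001010110
Gen 2 (rule 54): 00000011111001
Gen 3 (rule 122): 00000110001110
Gen 4 (rule 54): 00001001010001
Gen 5 (rule 122): 00010110101010
Gen 6 (rule 54): 00111001111111
Gen 7 (rule 122): 01101111000001
Gen 8 (rule 54): 10010000100011
Gen 9 (rule 122): 01101001010111
Gen 10 (rule 54): 10011111111000
Gen 11 (rule 122): 01110000001100
Gen 12 (rule 54): 10001000010010
Gen 13 (rule 122): 01010100101101
Gen 14 (rule 54): 11111111110011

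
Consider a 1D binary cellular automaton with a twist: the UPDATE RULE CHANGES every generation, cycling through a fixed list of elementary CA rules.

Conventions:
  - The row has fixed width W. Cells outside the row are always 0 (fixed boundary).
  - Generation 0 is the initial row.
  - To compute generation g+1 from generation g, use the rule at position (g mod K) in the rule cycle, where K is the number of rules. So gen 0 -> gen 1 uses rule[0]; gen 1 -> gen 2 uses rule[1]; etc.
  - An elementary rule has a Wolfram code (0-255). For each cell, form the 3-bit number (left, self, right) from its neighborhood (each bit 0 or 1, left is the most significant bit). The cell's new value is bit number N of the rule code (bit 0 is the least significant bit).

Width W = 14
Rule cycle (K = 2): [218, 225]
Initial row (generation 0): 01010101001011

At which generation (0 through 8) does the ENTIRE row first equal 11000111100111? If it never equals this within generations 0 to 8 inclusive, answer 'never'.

Answer: never

Derivation:
Gen 0: 01010101001011
Gen 1 (rule 218): 10000000110011
Gen 2 (rule 225): 00111110010001
Gen 3 (rule 218): 01111111101010
Gen 4 (rule 225): 00111111110100
Gen 5 (rule 218): 01111111110010
Gen 6 (rule 225): 00111111110000
Gen 7 (rule 218): 01111111111000
Gen 8 (rule 225): 00111111111011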